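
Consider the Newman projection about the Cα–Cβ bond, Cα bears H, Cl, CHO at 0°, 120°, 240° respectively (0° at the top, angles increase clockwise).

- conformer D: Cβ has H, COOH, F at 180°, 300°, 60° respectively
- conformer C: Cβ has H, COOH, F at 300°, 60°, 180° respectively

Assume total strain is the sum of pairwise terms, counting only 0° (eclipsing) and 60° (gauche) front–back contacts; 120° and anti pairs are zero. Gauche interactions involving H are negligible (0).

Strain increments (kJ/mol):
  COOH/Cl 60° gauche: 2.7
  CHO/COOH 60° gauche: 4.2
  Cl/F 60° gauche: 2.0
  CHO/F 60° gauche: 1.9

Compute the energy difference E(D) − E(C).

-0.4 kJ/mol

D (staggered): Cl(120°)/F(60°) gauche 2.0; CHO(240°)/COOH(300°) gauche 4.2 → 6.2 kJ/mol.
C (staggered): Cl(120°)/COOH(60°) gauche 2.7; Cl(120°)/F(180°) gauche 2.0; CHO(240°)/F(180°) gauche 1.9 → 6.6 kJ/mol.
E(D) − E(C) = 6.2 − 6.6 = -0.4 kJ/mol.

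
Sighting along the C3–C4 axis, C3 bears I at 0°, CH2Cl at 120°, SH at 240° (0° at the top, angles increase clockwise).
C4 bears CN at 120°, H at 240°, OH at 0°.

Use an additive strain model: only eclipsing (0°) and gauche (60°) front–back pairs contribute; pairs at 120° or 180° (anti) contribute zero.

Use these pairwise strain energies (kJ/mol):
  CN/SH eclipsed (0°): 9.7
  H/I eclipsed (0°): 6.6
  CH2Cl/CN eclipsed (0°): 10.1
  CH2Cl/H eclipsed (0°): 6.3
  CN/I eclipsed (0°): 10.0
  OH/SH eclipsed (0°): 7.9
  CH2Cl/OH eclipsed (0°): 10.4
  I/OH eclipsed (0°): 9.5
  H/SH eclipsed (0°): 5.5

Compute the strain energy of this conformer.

25.1 kJ/mol

This conformer (eclipsed): I(0°)/OH(0°) eclipsed 9.5; CH2Cl(120°)/CN(120°) eclipsed 10.1; SH(240°)/H(240°) eclipsed 5.5 → 25.1 kJ/mol.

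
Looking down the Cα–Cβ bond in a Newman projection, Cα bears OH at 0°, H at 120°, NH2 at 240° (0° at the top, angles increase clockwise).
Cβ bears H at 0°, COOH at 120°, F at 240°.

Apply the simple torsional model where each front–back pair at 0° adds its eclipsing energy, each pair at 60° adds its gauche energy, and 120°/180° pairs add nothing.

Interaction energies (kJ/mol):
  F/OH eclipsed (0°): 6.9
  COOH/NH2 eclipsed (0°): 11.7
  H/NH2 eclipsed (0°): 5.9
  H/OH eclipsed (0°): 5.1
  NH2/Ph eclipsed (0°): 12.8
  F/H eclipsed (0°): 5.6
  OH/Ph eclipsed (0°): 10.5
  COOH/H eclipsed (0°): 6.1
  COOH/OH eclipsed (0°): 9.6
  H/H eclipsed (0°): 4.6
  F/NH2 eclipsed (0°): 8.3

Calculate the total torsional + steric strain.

This conformer (eclipsed): OH–H eclipsed, H–COOH eclipsed, NH2–F eclipsed; 5.1 + 6.1 + 8.3 = 19.5 kJ/mol.

19.5 kJ/mol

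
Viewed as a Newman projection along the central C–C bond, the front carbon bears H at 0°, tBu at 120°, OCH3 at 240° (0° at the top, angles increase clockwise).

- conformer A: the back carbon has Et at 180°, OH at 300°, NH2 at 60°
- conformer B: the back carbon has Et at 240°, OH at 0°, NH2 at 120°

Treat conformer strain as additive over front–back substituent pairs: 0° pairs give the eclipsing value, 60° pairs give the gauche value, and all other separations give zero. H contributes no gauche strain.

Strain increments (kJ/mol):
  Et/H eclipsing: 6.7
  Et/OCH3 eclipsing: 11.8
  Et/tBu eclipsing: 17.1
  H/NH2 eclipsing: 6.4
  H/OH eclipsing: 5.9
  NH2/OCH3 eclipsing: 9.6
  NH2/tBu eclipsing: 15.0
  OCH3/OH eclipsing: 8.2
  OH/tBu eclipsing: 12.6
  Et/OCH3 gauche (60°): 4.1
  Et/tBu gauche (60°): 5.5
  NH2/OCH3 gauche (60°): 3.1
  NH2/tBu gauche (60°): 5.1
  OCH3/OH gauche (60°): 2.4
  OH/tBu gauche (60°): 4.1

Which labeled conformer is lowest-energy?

A

A (staggered): tBu(120°)/Et(180°) gauche 5.5; tBu(120°)/NH2(60°) gauche 5.1; OCH3(240°)/Et(180°) gauche 4.1; OCH3(240°)/OH(300°) gauche 2.4 → 17.1 kJ/mol.
B (eclipsed): H(0°)/OH(0°) eclipsed 5.9; tBu(120°)/NH2(120°) eclipsed 15.0; OCH3(240°)/Et(240°) eclipsed 11.8 → 32.7 kJ/mol.
A has the lowest total (17.1 kJ/mol).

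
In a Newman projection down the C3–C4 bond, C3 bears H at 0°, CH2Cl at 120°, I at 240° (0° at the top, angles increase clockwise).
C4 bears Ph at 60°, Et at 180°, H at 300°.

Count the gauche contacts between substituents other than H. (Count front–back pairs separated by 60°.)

Non-H gauche pairs: CH2Cl(120°)/Ph(60°); CH2Cl(120°)/Et(180°); I(240°)/Et(180°) — 3 interactions.

3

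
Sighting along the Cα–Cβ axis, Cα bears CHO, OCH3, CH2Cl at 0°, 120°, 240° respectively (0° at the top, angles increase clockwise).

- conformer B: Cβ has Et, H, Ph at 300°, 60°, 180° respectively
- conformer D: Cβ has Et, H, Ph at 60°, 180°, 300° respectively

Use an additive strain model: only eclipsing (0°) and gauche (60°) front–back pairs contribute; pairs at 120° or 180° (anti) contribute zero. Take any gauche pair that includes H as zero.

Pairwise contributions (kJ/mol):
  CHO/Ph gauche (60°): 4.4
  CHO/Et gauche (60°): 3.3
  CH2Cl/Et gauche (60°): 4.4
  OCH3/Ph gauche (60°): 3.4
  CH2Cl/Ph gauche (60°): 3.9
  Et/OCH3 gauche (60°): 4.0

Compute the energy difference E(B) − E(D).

B (staggered): CHO(0°)/Et(300°) gauche 3.3; OCH3(120°)/Ph(180°) gauche 3.4; CH2Cl(240°)/Et(300°) gauche 4.4; CH2Cl(240°)/Ph(180°) gauche 3.9 → 15.0 kJ/mol.
D (staggered): CHO(0°)/Et(60°) gauche 3.3; CHO(0°)/Ph(300°) gauche 4.4; OCH3(120°)/Et(60°) gauche 4.0; CH2Cl(240°)/Ph(300°) gauche 3.9 → 15.6 kJ/mol.
E(B) − E(D) = 15.0 − 15.6 = -0.6 kJ/mol.

-0.6 kJ/mol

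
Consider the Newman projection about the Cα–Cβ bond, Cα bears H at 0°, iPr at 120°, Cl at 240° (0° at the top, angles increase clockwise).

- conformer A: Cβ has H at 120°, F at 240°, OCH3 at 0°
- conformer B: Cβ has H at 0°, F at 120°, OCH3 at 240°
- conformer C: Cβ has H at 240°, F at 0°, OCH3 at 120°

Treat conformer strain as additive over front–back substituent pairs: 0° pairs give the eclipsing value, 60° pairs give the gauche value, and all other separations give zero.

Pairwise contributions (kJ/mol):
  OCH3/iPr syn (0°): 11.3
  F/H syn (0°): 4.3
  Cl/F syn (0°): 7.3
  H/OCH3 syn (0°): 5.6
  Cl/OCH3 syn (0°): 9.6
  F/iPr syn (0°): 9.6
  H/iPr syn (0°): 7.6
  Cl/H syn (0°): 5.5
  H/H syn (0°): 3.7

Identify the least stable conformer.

A (eclipsed): H(0°)/OCH3(0°) eclipsed 5.6; iPr(120°)/H(120°) eclipsed 7.6; Cl(240°)/F(240°) eclipsed 7.3 → 20.5 kJ/mol.
B (eclipsed): H(0°)/H(0°) eclipsed 3.7; iPr(120°)/F(120°) eclipsed 9.6; Cl(240°)/OCH3(240°) eclipsed 9.6 → 22.9 kJ/mol.
C (eclipsed): H(0°)/F(0°) eclipsed 4.3; iPr(120°)/OCH3(120°) eclipsed 11.3; Cl(240°)/H(240°) eclipsed 5.5 → 21.1 kJ/mol.
B has the highest total (22.9 kJ/mol).

B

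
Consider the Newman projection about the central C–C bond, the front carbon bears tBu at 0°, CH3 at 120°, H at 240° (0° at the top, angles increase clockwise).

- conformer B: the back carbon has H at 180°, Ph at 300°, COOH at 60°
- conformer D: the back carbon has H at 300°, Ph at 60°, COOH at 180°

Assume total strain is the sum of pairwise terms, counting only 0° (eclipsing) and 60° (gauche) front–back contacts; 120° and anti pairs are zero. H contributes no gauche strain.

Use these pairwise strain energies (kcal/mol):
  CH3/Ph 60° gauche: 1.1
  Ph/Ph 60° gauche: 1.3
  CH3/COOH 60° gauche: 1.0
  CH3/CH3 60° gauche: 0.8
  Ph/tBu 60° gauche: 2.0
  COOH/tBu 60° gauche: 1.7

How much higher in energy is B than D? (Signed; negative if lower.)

B (staggered): tBu(0°)/Ph(300°) gauche 2.0; tBu(0°)/COOH(60°) gauche 1.7; CH3(120°)/COOH(60°) gauche 1.0 → 4.7 kcal/mol.
D (staggered): tBu(0°)/Ph(60°) gauche 2.0; CH3(120°)/Ph(60°) gauche 1.1; CH3(120°)/COOH(180°) gauche 1.0 → 4.1 kcal/mol.
E(B) − E(D) = 4.7 − 4.1 = +0.6 kcal/mol.

+0.6 kcal/mol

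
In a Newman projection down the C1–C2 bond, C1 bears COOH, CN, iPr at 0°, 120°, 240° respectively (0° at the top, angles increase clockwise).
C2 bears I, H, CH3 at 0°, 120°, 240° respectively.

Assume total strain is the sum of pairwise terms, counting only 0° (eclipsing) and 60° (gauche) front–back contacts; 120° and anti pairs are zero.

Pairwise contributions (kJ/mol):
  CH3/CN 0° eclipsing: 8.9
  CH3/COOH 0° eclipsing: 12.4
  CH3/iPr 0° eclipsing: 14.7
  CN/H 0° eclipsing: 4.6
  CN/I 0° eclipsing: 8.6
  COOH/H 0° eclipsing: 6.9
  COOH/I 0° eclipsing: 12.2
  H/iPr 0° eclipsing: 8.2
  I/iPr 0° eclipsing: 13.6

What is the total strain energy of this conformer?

31.5 kJ/mol

This conformer (eclipsed): COOH–I eclipsed, CN–H eclipsed, iPr–CH3 eclipsed; 12.2 + 4.6 + 14.7 = 31.5 kJ/mol.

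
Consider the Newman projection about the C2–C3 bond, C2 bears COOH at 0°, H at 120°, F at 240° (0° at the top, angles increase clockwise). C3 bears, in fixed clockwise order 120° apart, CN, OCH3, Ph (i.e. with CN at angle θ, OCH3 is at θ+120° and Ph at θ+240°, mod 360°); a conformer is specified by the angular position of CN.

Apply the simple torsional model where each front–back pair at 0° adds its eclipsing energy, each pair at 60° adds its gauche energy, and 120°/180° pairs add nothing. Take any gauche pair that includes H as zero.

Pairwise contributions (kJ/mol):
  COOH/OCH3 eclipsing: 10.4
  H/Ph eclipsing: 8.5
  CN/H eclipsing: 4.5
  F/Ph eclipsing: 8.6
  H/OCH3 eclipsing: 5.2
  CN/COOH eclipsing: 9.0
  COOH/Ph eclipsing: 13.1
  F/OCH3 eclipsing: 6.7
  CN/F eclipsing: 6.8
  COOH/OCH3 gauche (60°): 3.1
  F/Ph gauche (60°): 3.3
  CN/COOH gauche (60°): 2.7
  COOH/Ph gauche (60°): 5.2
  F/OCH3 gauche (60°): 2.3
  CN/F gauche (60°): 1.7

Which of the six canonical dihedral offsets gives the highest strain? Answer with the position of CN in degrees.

240°

CN at 0° (eclipsed): COOH–CN eclipsed, H–OCH3 eclipsed, F–Ph eclipsed; 9.0 + 5.2 + 8.6 = 22.8 kJ/mol.
CN at 60° (staggered): COOH–CN gauche, COOH–Ph gauche, F–OCH3 gauche, F–Ph gauche; 2.7 + 5.2 + 2.3 + 3.3 = 13.5 kJ/mol.
CN at 120° (eclipsed): COOH–Ph eclipsed, H–CN eclipsed, F–OCH3 eclipsed; 13.1 + 4.5 + 6.7 = 24.3 kJ/mol.
CN at 180° (staggered): COOH–OCH3 gauche, COOH–Ph gauche, F–CN gauche, F–OCH3 gauche; 3.1 + 5.2 + 1.7 + 2.3 = 12.3 kJ/mol.
CN at 240° (eclipsed): COOH–OCH3 eclipsed, H–Ph eclipsed, F–CN eclipsed; 10.4 + 8.5 + 6.8 = 25.7 kJ/mol.
CN at 300° (staggered): COOH–CN gauche, COOH–OCH3 gauche, F–CN gauche, F–Ph gauche; 2.7 + 3.1 + 1.7 + 3.3 = 10.8 kJ/mol.
The maximum (25.7 kJ/mol) occurs with CN at 240°.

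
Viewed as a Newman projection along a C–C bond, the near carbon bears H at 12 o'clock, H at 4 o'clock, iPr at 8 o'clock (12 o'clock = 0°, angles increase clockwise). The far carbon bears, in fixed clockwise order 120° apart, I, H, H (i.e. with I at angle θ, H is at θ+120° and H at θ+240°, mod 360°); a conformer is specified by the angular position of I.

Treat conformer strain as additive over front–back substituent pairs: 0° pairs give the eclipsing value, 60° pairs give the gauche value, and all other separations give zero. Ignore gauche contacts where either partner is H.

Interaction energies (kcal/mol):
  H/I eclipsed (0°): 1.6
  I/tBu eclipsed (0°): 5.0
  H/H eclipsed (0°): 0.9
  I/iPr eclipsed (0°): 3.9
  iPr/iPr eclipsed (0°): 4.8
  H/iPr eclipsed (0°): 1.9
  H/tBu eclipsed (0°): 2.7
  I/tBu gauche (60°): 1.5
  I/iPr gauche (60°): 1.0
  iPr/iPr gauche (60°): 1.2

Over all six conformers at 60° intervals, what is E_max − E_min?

5.7 kcal/mol

I at 0° (eclipsed): H(0°)/I(0°) eclipsed 1.6; H(120°)/H(120°) eclipsed 0.9; iPr(240°)/H(240°) eclipsed 1.9 → 4.4 kcal/mol.
I at 60° (staggered): no non-H gauche contacts → 0.0 kcal/mol.
I at 120° (eclipsed): H(0°)/H(0°) eclipsed 0.9; H(120°)/I(120°) eclipsed 1.6; iPr(240°)/H(240°) eclipsed 1.9 → 4.4 kcal/mol.
I at 180° (staggered): iPr(240°)/I(180°) gauche 1.0 → 1.0 kcal/mol.
I at 240° (eclipsed): H(0°)/H(0°) eclipsed 0.9; H(120°)/H(120°) eclipsed 0.9; iPr(240°)/I(240°) eclipsed 3.9 → 5.7 kcal/mol.
I at 300° (staggered): iPr(240°)/I(300°) gauche 1.0 → 1.0 kcal/mol.
Max at 240° (5.7 kcal/mol), min at 60° (0.0 kcal/mol); barrier = 5.7 kcal/mol.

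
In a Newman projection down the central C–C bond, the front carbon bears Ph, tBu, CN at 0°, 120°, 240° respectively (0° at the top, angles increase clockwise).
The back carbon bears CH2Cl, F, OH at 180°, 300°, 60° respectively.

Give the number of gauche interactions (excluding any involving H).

Non-H gauche pairs: Ph(0°)/F(300°); Ph(0°)/OH(60°); tBu(120°)/CH2Cl(180°); tBu(120°)/OH(60°); CN(240°)/CH2Cl(180°); CN(240°)/F(300°) — 6 interactions.

6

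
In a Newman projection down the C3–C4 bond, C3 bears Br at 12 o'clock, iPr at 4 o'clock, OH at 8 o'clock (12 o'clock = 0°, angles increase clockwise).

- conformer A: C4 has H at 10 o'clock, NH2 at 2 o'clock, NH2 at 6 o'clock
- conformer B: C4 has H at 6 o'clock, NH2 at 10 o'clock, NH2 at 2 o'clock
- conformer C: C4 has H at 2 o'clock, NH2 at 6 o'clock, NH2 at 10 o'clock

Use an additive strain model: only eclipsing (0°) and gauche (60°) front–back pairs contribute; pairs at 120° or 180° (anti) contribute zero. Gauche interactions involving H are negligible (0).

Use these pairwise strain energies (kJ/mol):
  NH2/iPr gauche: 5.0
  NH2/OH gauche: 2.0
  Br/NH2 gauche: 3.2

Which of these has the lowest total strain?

C

A (staggered): Br(0°)/NH2(60°) gauche 3.2; iPr(120°)/NH2(60°) gauche 5.0; iPr(120°)/NH2(180°) gauche 5.0; OH(240°)/NH2(180°) gauche 2.0 → 15.2 kJ/mol.
B (staggered): Br(0°)/NH2(300°) gauche 3.2; Br(0°)/NH2(60°) gauche 3.2; iPr(120°)/NH2(60°) gauche 5.0; OH(240°)/NH2(300°) gauche 2.0 → 13.4 kJ/mol.
C (staggered): Br(0°)/NH2(300°) gauche 3.2; iPr(120°)/NH2(180°) gauche 5.0; OH(240°)/NH2(180°) gauche 2.0; OH(240°)/NH2(300°) gauche 2.0 → 12.2 kJ/mol.
C has the lowest total (12.2 kJ/mol).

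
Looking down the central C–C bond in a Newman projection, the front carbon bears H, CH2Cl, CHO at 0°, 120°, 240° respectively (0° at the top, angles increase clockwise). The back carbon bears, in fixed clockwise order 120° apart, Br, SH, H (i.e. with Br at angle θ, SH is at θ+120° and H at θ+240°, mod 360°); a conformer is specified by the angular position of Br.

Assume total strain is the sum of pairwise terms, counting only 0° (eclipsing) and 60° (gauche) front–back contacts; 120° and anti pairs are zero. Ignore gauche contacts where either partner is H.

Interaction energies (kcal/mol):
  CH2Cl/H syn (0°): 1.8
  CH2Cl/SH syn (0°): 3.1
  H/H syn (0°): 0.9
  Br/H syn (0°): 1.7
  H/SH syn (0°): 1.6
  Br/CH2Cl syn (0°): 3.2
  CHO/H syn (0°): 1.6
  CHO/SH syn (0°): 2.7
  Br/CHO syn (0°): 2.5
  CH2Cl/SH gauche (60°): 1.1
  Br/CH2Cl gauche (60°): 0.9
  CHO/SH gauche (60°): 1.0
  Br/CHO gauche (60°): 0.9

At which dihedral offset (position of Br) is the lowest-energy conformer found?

Br at 0° (eclipsed): H(0°)/Br(0°) eclipsed 1.7; CH2Cl(120°)/SH(120°) eclipsed 3.1; CHO(240°)/H(240°) eclipsed 1.6 → 6.4 kcal/mol.
Br at 60° (staggered): CH2Cl(120°)/Br(60°) gauche 0.9; CH2Cl(120°)/SH(180°) gauche 1.1; CHO(240°)/SH(180°) gauche 1.0 → 3.0 kcal/mol.
Br at 120° (eclipsed): H(0°)/H(0°) eclipsed 0.9; CH2Cl(120°)/Br(120°) eclipsed 3.2; CHO(240°)/SH(240°) eclipsed 2.7 → 6.8 kcal/mol.
Br at 180° (staggered): CH2Cl(120°)/Br(180°) gauche 0.9; CHO(240°)/Br(180°) gauche 0.9; CHO(240°)/SH(300°) gauche 1.0 → 2.8 kcal/mol.
Br at 240° (eclipsed): H(0°)/SH(0°) eclipsed 1.6; CH2Cl(120°)/H(120°) eclipsed 1.8; CHO(240°)/Br(240°) eclipsed 2.5 → 5.9 kcal/mol.
Br at 300° (staggered): CH2Cl(120°)/SH(60°) gauche 1.1; CHO(240°)/Br(300°) gauche 0.9 → 2.0 kcal/mol.
The minimum (2.0 kcal/mol) occurs with Br at 300°.

300°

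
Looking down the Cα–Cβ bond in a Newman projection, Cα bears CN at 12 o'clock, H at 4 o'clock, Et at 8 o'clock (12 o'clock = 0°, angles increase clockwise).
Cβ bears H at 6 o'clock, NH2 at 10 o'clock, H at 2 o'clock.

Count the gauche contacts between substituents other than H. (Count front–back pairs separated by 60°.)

Non-H gauche pairs: CN(0°)/NH2(300°); Et(240°)/NH2(300°) — 2 interactions.

2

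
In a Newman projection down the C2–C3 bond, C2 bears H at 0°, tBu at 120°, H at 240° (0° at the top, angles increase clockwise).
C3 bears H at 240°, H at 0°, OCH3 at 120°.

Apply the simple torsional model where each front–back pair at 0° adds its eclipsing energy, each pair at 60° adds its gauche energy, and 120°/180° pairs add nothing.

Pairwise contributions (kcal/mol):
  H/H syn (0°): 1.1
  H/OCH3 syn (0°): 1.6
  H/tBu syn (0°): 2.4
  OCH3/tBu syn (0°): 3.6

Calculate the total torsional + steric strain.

5.8 kcal/mol

This conformer is eclipsed. H at 0° is eclipsed with H at 0° (1.1); tBu at 120° is eclipsed with OCH3 at 120° (3.6); H at 240° is eclipsed with H at 240° (1.1). Total 5.8 kcal/mol.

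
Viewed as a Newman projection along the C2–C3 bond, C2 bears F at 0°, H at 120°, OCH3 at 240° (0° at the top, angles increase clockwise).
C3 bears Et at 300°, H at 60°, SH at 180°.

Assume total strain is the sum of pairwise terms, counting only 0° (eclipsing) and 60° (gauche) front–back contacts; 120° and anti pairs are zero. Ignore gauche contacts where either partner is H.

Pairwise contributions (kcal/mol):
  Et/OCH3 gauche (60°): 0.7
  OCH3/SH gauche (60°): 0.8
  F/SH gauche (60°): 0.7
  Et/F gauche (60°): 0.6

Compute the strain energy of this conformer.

2.1 kcal/mol

This conformer (staggered): F–Et gauche, OCH3–Et gauche, OCH3–SH gauche; 0.6 + 0.7 + 0.8 = 2.1 kcal/mol.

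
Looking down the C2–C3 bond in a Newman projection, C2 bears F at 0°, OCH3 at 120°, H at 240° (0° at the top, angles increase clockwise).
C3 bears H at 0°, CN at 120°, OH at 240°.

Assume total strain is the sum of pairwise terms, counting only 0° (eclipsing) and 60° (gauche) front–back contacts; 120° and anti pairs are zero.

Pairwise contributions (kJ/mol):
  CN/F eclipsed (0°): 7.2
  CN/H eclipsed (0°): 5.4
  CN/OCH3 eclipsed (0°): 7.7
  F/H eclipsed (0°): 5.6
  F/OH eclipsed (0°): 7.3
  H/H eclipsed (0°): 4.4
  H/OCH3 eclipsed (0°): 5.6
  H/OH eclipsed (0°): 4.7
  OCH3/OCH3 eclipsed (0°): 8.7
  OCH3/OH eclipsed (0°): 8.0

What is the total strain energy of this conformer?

18.0 kJ/mol

This conformer (eclipsed): F–H eclipsed, OCH3–CN eclipsed, H–OH eclipsed; 5.6 + 7.7 + 4.7 = 18.0 kJ/mol.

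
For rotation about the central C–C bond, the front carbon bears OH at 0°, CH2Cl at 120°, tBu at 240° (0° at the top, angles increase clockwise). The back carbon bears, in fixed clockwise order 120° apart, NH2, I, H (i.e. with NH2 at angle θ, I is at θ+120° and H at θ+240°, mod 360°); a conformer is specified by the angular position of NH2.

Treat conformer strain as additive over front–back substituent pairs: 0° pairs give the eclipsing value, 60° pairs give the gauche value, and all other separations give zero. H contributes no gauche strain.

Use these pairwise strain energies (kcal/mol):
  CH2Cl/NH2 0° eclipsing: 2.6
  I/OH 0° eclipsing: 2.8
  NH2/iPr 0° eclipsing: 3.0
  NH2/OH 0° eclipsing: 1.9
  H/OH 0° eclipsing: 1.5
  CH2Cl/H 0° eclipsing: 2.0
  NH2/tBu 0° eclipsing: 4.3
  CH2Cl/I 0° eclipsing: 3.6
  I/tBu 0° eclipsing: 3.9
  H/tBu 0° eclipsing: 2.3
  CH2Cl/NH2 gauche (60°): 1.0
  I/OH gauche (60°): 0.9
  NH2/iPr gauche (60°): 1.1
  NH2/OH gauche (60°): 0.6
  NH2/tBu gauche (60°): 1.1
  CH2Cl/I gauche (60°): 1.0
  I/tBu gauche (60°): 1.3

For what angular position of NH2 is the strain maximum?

240°

NH2 at 0° (eclipsed): OH–NH2 eclipsed, CH2Cl–I eclipsed, tBu–H eclipsed; 1.9 + 3.6 + 2.3 = 7.8 kcal/mol.
NH2 at 60° (staggered): OH–NH2 gauche, CH2Cl–NH2 gauche, CH2Cl–I gauche, tBu–I gauche; 0.6 + 1.0 + 1.0 + 1.3 = 3.9 kcal/mol.
NH2 at 120° (eclipsed): OH–H eclipsed, CH2Cl–NH2 eclipsed, tBu–I eclipsed; 1.5 + 2.6 + 3.9 = 8.0 kcal/mol.
NH2 at 180° (staggered): OH–I gauche, CH2Cl–NH2 gauche, tBu–NH2 gauche, tBu–I gauche; 0.9 + 1.0 + 1.1 + 1.3 = 4.3 kcal/mol.
NH2 at 240° (eclipsed): OH–I eclipsed, CH2Cl–H eclipsed, tBu–NH2 eclipsed; 2.8 + 2.0 + 4.3 = 9.1 kcal/mol.
NH2 at 300° (staggered): OH–NH2 gauche, OH–I gauche, CH2Cl–I gauche, tBu–NH2 gauche; 0.6 + 0.9 + 1.0 + 1.1 = 3.6 kcal/mol.
The maximum (9.1 kcal/mol) occurs with NH2 at 240°.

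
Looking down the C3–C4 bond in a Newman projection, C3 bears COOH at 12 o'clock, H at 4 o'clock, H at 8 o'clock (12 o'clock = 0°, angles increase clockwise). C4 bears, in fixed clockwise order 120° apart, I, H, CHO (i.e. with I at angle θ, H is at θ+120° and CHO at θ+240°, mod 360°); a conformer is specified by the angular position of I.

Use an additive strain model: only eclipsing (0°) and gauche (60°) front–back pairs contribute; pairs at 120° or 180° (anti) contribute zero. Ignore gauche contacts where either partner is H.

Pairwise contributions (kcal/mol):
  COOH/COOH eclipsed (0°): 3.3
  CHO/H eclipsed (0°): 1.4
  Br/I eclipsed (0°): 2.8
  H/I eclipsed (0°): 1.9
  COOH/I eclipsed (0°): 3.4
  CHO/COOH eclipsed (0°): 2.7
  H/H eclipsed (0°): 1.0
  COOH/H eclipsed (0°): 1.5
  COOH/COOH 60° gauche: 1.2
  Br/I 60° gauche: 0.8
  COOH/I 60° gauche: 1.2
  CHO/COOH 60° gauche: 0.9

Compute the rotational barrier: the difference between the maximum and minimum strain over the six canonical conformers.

4.9 kcal/mol

I at 0° is eclipsed. COOH at 0° is eclipsed with I at 0° (3.4); H at 120° is eclipsed with H at 120° (1.0); H at 240° is eclipsed with CHO at 240° (1.4). Total 5.8 kcal/mol.
I at 60° is staggered. COOH at 0° is gauche with I at 60° (1.2); COOH at 0° is gauche with CHO at 300° (0.9). Total 2.1 kcal/mol.
I at 120° is eclipsed. COOH at 0° is eclipsed with CHO at 0° (2.7); H at 120° is eclipsed with I at 120° (1.9); H at 240° is eclipsed with H at 240° (1.0). Total 5.6 kcal/mol.
I at 180° is staggered. COOH at 0° is gauche with CHO at 60° (0.9). Total 0.9 kcal/mol.
I at 240° is eclipsed. COOH at 0° is eclipsed with H at 0° (1.5); H at 120° is eclipsed with CHO at 120° (1.4); H at 240° is eclipsed with I at 240° (1.9). Total 4.8 kcal/mol.
I at 300° is staggered. COOH at 0° is gauche with I at 300° (1.2). Total 1.2 kcal/mol.
Max at 0° (5.8 kcal/mol), min at 180° (0.9 kcal/mol); barrier = 4.9 kcal/mol.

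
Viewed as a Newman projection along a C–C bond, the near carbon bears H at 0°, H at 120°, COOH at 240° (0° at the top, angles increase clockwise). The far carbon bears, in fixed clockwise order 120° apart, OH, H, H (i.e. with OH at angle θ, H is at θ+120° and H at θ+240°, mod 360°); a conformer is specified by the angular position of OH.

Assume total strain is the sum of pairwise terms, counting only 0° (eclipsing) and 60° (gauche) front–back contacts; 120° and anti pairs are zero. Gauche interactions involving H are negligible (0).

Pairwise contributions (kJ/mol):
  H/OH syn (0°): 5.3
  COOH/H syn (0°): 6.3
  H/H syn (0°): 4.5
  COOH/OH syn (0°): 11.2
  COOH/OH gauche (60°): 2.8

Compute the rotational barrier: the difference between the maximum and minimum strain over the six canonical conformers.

OH at 0° (eclipsed): H(0°)/OH(0°) eclipsed 5.3; H(120°)/H(120°) eclipsed 4.5; COOH(240°)/H(240°) eclipsed 6.3 → 16.1 kJ/mol.
OH at 60° (staggered): no non-H gauche contacts → 0.0 kJ/mol.
OH at 120° (eclipsed): H(0°)/H(0°) eclipsed 4.5; H(120°)/OH(120°) eclipsed 5.3; COOH(240°)/H(240°) eclipsed 6.3 → 16.1 kJ/mol.
OH at 180° (staggered): COOH(240°)/OH(180°) gauche 2.8 → 2.8 kJ/mol.
OH at 240° (eclipsed): H(0°)/H(0°) eclipsed 4.5; H(120°)/H(120°) eclipsed 4.5; COOH(240°)/OH(240°) eclipsed 11.2 → 20.2 kJ/mol.
OH at 300° (staggered): COOH(240°)/OH(300°) gauche 2.8 → 2.8 kJ/mol.
Max at 240° (20.2 kJ/mol), min at 60° (0.0 kJ/mol); barrier = 20.2 kJ/mol.

20.2 kJ/mol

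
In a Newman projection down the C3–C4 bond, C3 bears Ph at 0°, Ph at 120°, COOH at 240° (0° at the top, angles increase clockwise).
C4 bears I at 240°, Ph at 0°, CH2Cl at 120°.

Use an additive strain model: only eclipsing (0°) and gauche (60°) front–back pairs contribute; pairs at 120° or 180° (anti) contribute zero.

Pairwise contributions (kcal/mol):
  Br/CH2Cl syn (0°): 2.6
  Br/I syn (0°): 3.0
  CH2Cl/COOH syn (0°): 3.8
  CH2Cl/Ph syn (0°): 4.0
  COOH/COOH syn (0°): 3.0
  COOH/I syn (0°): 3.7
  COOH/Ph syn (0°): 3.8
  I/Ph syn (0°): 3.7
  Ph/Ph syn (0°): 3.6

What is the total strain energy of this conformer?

This conformer (eclipsed): Ph(0°)/Ph(0°) eclipsed 3.6; Ph(120°)/CH2Cl(120°) eclipsed 4.0; COOH(240°)/I(240°) eclipsed 3.7 → 11.3 kcal/mol.

11.3 kcal/mol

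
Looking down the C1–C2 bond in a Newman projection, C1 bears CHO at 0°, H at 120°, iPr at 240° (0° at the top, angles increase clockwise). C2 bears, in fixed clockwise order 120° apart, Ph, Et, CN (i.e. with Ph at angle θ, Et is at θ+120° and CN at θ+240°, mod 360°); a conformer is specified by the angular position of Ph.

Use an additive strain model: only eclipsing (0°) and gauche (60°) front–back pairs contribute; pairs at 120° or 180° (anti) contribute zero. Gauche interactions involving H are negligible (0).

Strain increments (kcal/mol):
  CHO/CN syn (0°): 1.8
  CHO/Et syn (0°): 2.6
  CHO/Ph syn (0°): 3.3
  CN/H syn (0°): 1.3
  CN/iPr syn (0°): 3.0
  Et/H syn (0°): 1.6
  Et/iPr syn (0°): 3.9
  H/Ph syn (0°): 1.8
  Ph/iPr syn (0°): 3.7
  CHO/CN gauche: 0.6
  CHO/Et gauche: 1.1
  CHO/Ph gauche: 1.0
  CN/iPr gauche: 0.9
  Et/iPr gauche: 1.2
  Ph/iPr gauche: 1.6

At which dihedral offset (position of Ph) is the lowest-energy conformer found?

Ph at 0° (eclipsed): CHO–Ph eclipsed, H–Et eclipsed, iPr–CN eclipsed; 3.3 + 1.6 + 3.0 = 7.9 kcal/mol.
Ph at 60° (staggered): CHO–Ph gauche, CHO–CN gauche, iPr–Et gauche, iPr–CN gauche; 1.0 + 0.6 + 1.2 + 0.9 = 3.7 kcal/mol.
Ph at 120° (eclipsed): CHO–CN eclipsed, H–Ph eclipsed, iPr–Et eclipsed; 1.8 + 1.8 + 3.9 = 7.5 kcal/mol.
Ph at 180° (staggered): CHO–Et gauche, CHO–CN gauche, iPr–Ph gauche, iPr–Et gauche; 1.1 + 0.6 + 1.6 + 1.2 = 4.5 kcal/mol.
Ph at 240° (eclipsed): CHO–Et eclipsed, H–CN eclipsed, iPr–Ph eclipsed; 2.6 + 1.3 + 3.7 = 7.6 kcal/mol.
Ph at 300° (staggered): CHO–Ph gauche, CHO–Et gauche, iPr–Ph gauche, iPr–CN gauche; 1.0 + 1.1 + 1.6 + 0.9 = 4.6 kcal/mol.
The minimum (3.7 kcal/mol) occurs with Ph at 60°.

60°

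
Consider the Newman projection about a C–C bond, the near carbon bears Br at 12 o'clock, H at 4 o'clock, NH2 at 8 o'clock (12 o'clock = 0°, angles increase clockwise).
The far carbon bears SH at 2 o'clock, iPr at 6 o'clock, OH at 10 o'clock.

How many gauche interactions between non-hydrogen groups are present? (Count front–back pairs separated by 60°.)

Non-H gauche pairs: Br(0°)/SH(60°); Br(0°)/OH(300°); NH2(240°)/iPr(180°); NH2(240°)/OH(300°) — 4 interactions.

4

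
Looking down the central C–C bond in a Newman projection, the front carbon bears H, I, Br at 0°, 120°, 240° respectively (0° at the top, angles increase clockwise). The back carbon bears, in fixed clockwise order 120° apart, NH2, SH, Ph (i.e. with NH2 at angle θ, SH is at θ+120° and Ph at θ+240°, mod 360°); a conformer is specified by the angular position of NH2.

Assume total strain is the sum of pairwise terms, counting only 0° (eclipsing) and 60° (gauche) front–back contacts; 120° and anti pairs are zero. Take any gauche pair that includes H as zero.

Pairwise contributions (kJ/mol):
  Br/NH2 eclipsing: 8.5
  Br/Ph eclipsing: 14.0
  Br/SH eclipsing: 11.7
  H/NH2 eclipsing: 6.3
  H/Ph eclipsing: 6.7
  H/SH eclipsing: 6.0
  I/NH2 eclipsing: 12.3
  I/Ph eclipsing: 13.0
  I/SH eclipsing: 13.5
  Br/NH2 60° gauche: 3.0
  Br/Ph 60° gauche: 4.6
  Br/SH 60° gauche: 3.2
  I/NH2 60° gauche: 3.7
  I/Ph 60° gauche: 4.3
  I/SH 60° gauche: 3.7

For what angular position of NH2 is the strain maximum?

NH2 at 0° (eclipsed): H–NH2 eclipsed, I–SH eclipsed, Br–Ph eclipsed; 6.3 + 13.5 + 14.0 = 33.8 kJ/mol.
NH2 at 60° (staggered): I–NH2 gauche, I–SH gauche, Br–SH gauche, Br–Ph gauche; 3.7 + 3.7 + 3.2 + 4.6 = 15.2 kJ/mol.
NH2 at 120° (eclipsed): H–Ph eclipsed, I–NH2 eclipsed, Br–SH eclipsed; 6.7 + 12.3 + 11.7 = 30.7 kJ/mol.
NH2 at 180° (staggered): I–NH2 gauche, I–Ph gauche, Br–NH2 gauche, Br–SH gauche; 3.7 + 4.3 + 3.0 + 3.2 = 14.2 kJ/mol.
NH2 at 240° (eclipsed): H–SH eclipsed, I–Ph eclipsed, Br–NH2 eclipsed; 6.0 + 13.0 + 8.5 = 27.5 kJ/mol.
NH2 at 300° (staggered): I–SH gauche, I–Ph gauche, Br–NH2 gauche, Br–Ph gauche; 3.7 + 4.3 + 3.0 + 4.6 = 15.6 kJ/mol.
The maximum (33.8 kJ/mol) occurs with NH2 at 0°.

0°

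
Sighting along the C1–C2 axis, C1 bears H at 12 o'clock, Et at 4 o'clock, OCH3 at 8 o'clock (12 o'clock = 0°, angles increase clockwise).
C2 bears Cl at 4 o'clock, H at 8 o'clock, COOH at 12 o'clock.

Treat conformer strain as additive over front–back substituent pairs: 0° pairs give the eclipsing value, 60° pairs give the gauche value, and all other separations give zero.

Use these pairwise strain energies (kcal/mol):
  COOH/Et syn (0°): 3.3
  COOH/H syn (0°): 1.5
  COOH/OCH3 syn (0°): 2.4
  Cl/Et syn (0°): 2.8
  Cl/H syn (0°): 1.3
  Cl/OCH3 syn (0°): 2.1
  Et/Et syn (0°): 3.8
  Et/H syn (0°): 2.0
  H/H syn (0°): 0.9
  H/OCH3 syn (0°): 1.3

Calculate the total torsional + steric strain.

5.6 kcal/mol

This conformer (eclipsed): H–COOH eclipsed, Et–Cl eclipsed, OCH3–H eclipsed; 1.5 + 2.8 + 1.3 = 5.6 kcal/mol.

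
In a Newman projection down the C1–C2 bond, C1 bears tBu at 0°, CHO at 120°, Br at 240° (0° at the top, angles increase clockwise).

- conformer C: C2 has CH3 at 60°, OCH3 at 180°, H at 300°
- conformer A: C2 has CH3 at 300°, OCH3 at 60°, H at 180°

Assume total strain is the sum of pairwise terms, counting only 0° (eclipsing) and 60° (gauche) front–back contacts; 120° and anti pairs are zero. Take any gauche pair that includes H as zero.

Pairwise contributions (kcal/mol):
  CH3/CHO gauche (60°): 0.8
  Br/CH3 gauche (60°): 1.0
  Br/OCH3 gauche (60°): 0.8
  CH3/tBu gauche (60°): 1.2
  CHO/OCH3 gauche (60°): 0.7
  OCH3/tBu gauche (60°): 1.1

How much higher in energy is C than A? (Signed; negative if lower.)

-0.5 kcal/mol

C (staggered): tBu(0°)/CH3(60°) gauche 1.2; CHO(120°)/CH3(60°) gauche 0.8; CHO(120°)/OCH3(180°) gauche 0.7; Br(240°)/OCH3(180°) gauche 0.8 → 3.5 kcal/mol.
A (staggered): tBu(0°)/CH3(300°) gauche 1.2; tBu(0°)/OCH3(60°) gauche 1.1; CHO(120°)/OCH3(60°) gauche 0.7; Br(240°)/CH3(300°) gauche 1.0 → 4.0 kcal/mol.
E(C) − E(A) = 3.5 − 4.0 = -0.5 kcal/mol.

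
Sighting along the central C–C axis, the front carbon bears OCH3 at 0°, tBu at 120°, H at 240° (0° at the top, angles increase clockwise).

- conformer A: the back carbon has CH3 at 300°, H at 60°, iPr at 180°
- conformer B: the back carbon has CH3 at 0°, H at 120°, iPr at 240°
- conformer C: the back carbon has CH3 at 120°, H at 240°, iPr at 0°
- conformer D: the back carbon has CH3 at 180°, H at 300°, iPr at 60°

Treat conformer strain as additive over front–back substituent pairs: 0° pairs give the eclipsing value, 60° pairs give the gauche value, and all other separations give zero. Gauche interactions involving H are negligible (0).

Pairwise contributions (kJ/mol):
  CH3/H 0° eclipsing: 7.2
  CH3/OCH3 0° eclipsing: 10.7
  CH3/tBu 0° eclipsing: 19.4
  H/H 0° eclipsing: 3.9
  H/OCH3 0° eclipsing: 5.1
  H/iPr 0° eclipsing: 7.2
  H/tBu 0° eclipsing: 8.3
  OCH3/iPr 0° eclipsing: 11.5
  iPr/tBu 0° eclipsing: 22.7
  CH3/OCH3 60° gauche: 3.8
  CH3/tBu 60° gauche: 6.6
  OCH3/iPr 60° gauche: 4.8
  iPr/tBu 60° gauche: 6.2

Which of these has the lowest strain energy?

A

A (staggered): OCH3(0°)/CH3(300°) gauche 3.8; tBu(120°)/iPr(180°) gauche 6.2 → 10.0 kJ/mol.
B (eclipsed): OCH3(0°)/CH3(0°) eclipsed 10.7; tBu(120°)/H(120°) eclipsed 8.3; H(240°)/iPr(240°) eclipsed 7.2 → 26.2 kJ/mol.
C (eclipsed): OCH3(0°)/iPr(0°) eclipsed 11.5; tBu(120°)/CH3(120°) eclipsed 19.4; H(240°)/H(240°) eclipsed 3.9 → 34.8 kJ/mol.
D (staggered): OCH3(0°)/iPr(60°) gauche 4.8; tBu(120°)/CH3(180°) gauche 6.6; tBu(120°)/iPr(60°) gauche 6.2 → 17.6 kJ/mol.
A has the lowest total (10.0 kJ/mol).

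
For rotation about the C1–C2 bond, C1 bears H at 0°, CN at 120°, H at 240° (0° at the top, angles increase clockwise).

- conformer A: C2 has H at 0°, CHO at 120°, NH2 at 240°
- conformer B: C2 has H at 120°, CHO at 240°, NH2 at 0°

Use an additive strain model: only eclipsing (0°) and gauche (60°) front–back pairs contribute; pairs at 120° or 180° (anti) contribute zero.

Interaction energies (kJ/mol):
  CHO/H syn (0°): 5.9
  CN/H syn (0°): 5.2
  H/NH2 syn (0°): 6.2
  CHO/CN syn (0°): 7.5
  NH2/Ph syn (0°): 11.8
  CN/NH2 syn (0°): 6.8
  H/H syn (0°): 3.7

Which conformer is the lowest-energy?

A (eclipsed): H–H eclipsed, CN–CHO eclipsed, H–NH2 eclipsed; 3.7 + 7.5 + 6.2 = 17.4 kJ/mol.
B (eclipsed): H–NH2 eclipsed, CN–H eclipsed, H–CHO eclipsed; 6.2 + 5.2 + 5.9 = 17.3 kJ/mol.
B has the lowest total (17.3 kJ/mol).

B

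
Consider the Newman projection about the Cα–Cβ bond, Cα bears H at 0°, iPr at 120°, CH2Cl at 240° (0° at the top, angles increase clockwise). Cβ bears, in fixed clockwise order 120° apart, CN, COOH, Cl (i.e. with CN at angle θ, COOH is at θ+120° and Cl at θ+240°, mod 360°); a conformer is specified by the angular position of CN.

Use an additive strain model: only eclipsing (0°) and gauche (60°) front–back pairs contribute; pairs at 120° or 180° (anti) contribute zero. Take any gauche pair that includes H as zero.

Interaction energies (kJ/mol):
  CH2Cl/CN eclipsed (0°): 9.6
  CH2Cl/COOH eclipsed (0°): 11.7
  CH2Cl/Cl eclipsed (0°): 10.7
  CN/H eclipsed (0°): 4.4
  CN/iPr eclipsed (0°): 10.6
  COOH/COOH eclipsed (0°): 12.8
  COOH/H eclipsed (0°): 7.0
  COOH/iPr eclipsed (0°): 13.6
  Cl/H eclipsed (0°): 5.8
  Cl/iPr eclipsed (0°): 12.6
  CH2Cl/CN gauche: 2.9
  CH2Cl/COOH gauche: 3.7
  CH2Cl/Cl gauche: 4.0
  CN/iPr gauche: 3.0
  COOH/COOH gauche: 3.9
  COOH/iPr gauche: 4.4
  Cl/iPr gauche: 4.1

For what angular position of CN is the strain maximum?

240°

CN at 0° (eclipsed): H–CN eclipsed, iPr–COOH eclipsed, CH2Cl–Cl eclipsed; 4.4 + 13.6 + 10.7 = 28.7 kJ/mol.
CN at 60° (staggered): iPr–CN gauche, iPr–COOH gauche, CH2Cl–COOH gauche, CH2Cl–Cl gauche; 3.0 + 4.4 + 3.7 + 4.0 = 15.1 kJ/mol.
CN at 120° (eclipsed): H–Cl eclipsed, iPr–CN eclipsed, CH2Cl–COOH eclipsed; 5.8 + 10.6 + 11.7 = 28.1 kJ/mol.
CN at 180° (staggered): iPr–CN gauche, iPr–Cl gauche, CH2Cl–CN gauche, CH2Cl–COOH gauche; 3.0 + 4.1 + 2.9 + 3.7 = 13.7 kJ/mol.
CN at 240° (eclipsed): H–COOH eclipsed, iPr–Cl eclipsed, CH2Cl–CN eclipsed; 7.0 + 12.6 + 9.6 = 29.2 kJ/mol.
CN at 300° (staggered): iPr–COOH gauche, iPr–Cl gauche, CH2Cl–CN gauche, CH2Cl–Cl gauche; 4.4 + 4.1 + 2.9 + 4.0 = 15.4 kJ/mol.
The maximum (29.2 kJ/mol) occurs with CN at 240°.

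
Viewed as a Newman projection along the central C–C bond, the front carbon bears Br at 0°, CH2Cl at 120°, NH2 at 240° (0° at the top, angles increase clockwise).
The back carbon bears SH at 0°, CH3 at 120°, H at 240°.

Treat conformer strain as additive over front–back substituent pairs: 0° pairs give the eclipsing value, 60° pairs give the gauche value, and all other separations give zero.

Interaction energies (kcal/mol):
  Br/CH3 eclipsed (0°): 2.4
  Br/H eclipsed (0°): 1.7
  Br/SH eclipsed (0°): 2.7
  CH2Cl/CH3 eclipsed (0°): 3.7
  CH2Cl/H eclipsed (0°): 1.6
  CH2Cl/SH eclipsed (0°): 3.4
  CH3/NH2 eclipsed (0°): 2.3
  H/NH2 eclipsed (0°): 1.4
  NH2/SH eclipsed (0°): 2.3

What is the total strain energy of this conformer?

7.8 kcal/mol

This conformer is eclipsed. Br at 0° is eclipsed with SH at 0° (2.7); CH2Cl at 120° is eclipsed with CH3 at 120° (3.7); NH2 at 240° is eclipsed with H at 240° (1.4). Total 7.8 kcal/mol.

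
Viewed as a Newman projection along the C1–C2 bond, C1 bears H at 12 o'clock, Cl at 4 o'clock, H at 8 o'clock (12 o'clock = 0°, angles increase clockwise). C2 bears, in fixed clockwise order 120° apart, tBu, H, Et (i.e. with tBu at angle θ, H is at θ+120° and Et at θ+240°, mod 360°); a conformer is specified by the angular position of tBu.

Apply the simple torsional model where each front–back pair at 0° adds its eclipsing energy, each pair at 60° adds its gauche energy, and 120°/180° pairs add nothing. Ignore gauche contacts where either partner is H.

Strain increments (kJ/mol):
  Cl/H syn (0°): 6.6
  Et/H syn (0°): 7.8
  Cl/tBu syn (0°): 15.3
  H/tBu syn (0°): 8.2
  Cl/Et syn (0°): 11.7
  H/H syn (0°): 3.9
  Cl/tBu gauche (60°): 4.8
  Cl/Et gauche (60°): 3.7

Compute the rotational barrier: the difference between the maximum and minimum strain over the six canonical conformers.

23.3 kJ/mol

tBu at 0° is eclipsed. H at 0° is eclipsed with tBu at 0° (8.2); Cl at 120° is eclipsed with H at 120° (6.6); H at 240° is eclipsed with Et at 240° (7.8). Total 22.6 kJ/mol.
tBu at 60° is staggered. Cl at 120° is gauche with tBu at 60° (4.8). Total 4.8 kJ/mol.
tBu at 120° is eclipsed. H at 0° is eclipsed with Et at 0° (7.8); Cl at 120° is eclipsed with tBu at 120° (15.3); H at 240° is eclipsed with H at 240° (3.9). Total 27.0 kJ/mol.
tBu at 180° is staggered. Cl at 120° is gauche with tBu at 180° (4.8); Cl at 120° is gauche with Et at 60° (3.7). Total 8.5 kJ/mol.
tBu at 240° is eclipsed. H at 0° is eclipsed with H at 0° (3.9); Cl at 120° is eclipsed with Et at 120° (11.7); H at 240° is eclipsed with tBu at 240° (8.2). Total 23.8 kJ/mol.
tBu at 300° is staggered. Cl at 120° is gauche with Et at 180° (3.7). Total 3.7 kJ/mol.
Max at 120° (27.0 kJ/mol), min at 300° (3.7 kJ/mol); barrier = 23.3 kJ/mol.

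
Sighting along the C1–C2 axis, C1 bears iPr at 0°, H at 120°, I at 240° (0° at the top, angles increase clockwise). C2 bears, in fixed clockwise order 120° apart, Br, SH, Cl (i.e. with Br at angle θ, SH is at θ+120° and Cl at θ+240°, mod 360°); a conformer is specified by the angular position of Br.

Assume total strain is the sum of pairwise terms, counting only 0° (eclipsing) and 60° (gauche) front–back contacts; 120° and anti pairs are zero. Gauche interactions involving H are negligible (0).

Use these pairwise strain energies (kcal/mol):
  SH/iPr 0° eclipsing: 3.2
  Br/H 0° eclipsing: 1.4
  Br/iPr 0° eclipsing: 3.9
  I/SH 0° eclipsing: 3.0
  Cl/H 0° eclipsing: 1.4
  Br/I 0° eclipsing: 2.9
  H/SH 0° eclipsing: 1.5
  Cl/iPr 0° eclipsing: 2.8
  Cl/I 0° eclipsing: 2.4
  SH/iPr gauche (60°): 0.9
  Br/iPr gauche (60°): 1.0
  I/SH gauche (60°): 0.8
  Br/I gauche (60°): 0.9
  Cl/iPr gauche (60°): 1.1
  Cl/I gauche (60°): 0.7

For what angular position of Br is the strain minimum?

Br at 0° (eclipsed): iPr–Br eclipsed, H–SH eclipsed, I–Cl eclipsed; 3.9 + 1.5 + 2.4 = 7.8 kcal/mol.
Br at 60° (staggered): iPr–Br gauche, iPr–Cl gauche, I–SH gauche, I–Cl gauche; 1.0 + 1.1 + 0.8 + 0.7 = 3.6 kcal/mol.
Br at 120° (eclipsed): iPr–Cl eclipsed, H–Br eclipsed, I–SH eclipsed; 2.8 + 1.4 + 3.0 = 7.2 kcal/mol.
Br at 180° (staggered): iPr–SH gauche, iPr–Cl gauche, I–Br gauche, I–SH gauche; 0.9 + 1.1 + 0.9 + 0.8 = 3.7 kcal/mol.
Br at 240° (eclipsed): iPr–SH eclipsed, H–Cl eclipsed, I–Br eclipsed; 3.2 + 1.4 + 2.9 = 7.5 kcal/mol.
Br at 300° (staggered): iPr–Br gauche, iPr–SH gauche, I–Br gauche, I–Cl gauche; 1.0 + 0.9 + 0.9 + 0.7 = 3.5 kcal/mol.
The minimum (3.5 kcal/mol) occurs with Br at 300°.

300°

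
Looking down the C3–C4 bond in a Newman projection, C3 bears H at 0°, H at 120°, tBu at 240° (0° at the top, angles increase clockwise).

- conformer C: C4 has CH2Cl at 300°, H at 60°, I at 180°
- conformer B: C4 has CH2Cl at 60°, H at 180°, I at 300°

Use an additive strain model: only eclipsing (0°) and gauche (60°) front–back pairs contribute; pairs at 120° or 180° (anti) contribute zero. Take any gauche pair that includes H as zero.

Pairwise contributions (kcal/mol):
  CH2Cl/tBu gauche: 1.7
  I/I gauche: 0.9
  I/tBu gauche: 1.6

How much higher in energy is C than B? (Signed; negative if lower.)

C is staggered. tBu at 240° is gauche with CH2Cl at 300° (1.7); tBu at 240° is gauche with I at 180° (1.6). Total 3.3 kcal/mol.
B is staggered. tBu at 240° is gauche with I at 300° (1.6). Total 1.6 kcal/mol.
E(C) − E(B) = 3.3 − 1.6 = +1.7 kcal/mol.

+1.7 kcal/mol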